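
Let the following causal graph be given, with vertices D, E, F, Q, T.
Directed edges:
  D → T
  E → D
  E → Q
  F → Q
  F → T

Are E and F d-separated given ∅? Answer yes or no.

Bayes-Ball from E | ∅ reaches {D,Q,T}.
F ∉ reach(E|∅) ⇒ E ⊥ F | ∅.

Yes — E ⊥ F | ∅.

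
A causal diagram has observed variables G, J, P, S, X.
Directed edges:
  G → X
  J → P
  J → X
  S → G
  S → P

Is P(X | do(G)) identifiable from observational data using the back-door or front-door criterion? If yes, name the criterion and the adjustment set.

P(X|do(G)): backdoor, adjust for ∅.

desc(G)\{G}={X}; candidates ⊆ {J,P,S}.
∅: G⊥X given ∅ in G with G→· removed — back-door holds.
P(X|do(G)) = P(X|G) — no adjustment needed.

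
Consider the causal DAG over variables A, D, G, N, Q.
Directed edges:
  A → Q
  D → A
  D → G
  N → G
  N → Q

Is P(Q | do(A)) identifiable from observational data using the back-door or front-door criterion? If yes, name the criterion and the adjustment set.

P(Q|do(A)): backdoor, adjust for ∅.

desc(A)\{A}={Q}; candidates ⊆ {D,G,N}.
∅: A⊥Q given ∅ in G with A→· removed — back-door holds.
P(Q|do(A)) = P(Q|A) — no adjustment needed.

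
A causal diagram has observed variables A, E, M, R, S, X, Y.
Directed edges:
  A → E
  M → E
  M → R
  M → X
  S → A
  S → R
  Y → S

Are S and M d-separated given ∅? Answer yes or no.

Bayes-Ball from S | ∅ reaches {A,E,R,Y}.
M ∉ reach(S|∅) ⇒ S ⊥ M | ∅.

Yes — S ⊥ M | ∅.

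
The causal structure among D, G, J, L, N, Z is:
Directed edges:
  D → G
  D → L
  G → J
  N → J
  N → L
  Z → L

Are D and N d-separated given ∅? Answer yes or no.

Bayes-Ball from D | ∅ reaches {G,J,L}.
N ∉ reach(D|∅) ⇒ D ⊥ N | ∅.

Yes — D ⊥ N | ∅.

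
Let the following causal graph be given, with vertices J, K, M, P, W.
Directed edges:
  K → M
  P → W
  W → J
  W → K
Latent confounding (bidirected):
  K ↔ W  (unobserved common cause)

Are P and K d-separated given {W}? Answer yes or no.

No — P and K are d-connected given {W}.

Bayes-Ball from P | {W} reaches {K,M}.
K ∈ reach(P|{W}) ⇒ P ⊥̸ K | {W}.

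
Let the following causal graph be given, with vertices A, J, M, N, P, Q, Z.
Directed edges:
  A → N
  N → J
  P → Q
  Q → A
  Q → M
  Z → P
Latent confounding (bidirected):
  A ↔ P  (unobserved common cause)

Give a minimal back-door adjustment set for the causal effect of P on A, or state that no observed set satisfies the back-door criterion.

desc(P)\{P}={A,J,M,N,Q}; candidates ⊆ {Z}.
P↔A: latent back-door arc(s) into P.
size 0: {}; under {} P still reaches {A,J,N,Z} ∋ A.
size 1: {Z}; under {Z} P still reaches {A,J,N} ∋ A.
P↔A cannot be blocked by any observed set — no back-door set.

P→A: no observed back-door set.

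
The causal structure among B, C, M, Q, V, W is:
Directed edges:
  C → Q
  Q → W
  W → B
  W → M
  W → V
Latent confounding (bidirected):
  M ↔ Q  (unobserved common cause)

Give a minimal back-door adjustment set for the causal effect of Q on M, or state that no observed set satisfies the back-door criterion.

desc(Q)\{Q}={B,M,V,W}; candidates ⊆ {C}.
Q↔M: latent back-door arc(s) into Q.
size 0: {}; under {} Q still reaches {C,M} ∋ M.
size 1: {C}; under {C} Q still reaches {M} ∋ M.
Q↔M cannot be blocked by any observed set — no back-door set.

Q→M: no observed back-door set.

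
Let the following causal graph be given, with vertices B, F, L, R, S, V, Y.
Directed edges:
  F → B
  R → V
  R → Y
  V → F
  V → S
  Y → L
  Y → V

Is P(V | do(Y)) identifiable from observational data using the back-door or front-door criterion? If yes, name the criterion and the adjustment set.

desc(Y)\{Y}={B,F,L,S,V}; candidates ⊆ {R}.
size 0: {}; under {} Y still reaches {B,F,R,S,V} ∋ V.
{R}: Y⊥V given {R} in G with Y→· removed — back-door holds.
P(V|do(Y)) = Σ_{R} P(V|Y,R)·P(R).

P(V|do(Y)): backdoor, adjust for {R}.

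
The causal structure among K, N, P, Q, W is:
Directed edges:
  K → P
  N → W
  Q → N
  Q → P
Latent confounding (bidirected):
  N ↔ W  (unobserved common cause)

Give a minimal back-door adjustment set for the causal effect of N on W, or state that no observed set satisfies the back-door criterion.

desc(N)\{N}={W}; candidates ⊆ {K,P,Q}.
N↔W: latent back-door arc(s) into N.
size 0: {}; under {} N still reaches {P,Q,W} ∋ W.
size 1: {K}, {P}, {Q}; under {K} N still reaches {P,Q,W} ∋ W.
size 2: {K,P}, {K,Q}, {P,Q}; under {K,P} N still reaches {Q,W} ∋ W.
N↔W cannot be blocked by any observed set — no back-door set.

N→W: no observed back-door set.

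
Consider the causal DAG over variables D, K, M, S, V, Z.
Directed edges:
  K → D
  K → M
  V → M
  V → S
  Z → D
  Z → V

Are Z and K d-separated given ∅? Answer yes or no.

Yes — Z ⊥ K | ∅.

Bayes-Ball from Z | ∅ reaches {D,M,S,V}.
K ∉ reach(Z|∅) ⇒ Z ⊥ K | ∅.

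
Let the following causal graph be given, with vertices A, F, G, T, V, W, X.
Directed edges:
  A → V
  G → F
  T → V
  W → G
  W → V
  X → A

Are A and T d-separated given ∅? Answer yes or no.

Yes — A ⊥ T | ∅.

Bayes-Ball from A | ∅ reaches {V,X}.
T ∉ reach(A|∅) ⇒ A ⊥ T | ∅.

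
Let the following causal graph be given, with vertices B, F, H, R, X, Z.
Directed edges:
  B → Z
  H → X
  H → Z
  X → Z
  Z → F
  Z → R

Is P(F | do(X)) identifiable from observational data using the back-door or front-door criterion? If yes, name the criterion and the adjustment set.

P(F|do(X)): backdoor, adjust for {H}.

desc(X)\{X}={F,R,Z}; candidates ⊆ {B,H}.
size 0: {}; under {} X still reaches {F,H,R,Z} ∋ F.
{H}: X⊥F given {H} in G with X→· removed — back-door holds.
P(F|do(X)) = Σ_{H} P(F|X,H)·P(H).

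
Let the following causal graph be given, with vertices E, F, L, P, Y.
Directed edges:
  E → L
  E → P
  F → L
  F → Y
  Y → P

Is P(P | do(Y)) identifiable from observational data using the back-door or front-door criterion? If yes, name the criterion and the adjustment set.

P(P|do(Y)): backdoor, adjust for ∅.

desc(Y)\{Y}={P}; candidates ⊆ {E,F,L}.
∅: Y⊥P given ∅ in G with Y→· removed — back-door holds.
P(P|do(Y)) = P(P|Y) — no adjustment needed.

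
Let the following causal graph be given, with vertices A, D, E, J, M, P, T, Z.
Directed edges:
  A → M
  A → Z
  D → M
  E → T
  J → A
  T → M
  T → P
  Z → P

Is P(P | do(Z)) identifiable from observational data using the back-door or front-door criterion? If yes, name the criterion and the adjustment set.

P(P|do(Z)): backdoor, adjust for ∅.

desc(Z)\{Z}={P}; candidates ⊆ {A,D,E,J,M,T}.
∅: Z⊥P given ∅ in G with Z→· removed — back-door holds.
P(P|do(Z)) = P(P|Z) — no adjustment needed.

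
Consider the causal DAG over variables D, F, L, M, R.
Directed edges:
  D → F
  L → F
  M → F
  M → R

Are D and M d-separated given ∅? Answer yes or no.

Yes — D ⊥ M | ∅.

Bayes-Ball from D | ∅ reaches {F}.
M ∉ reach(D|∅) ⇒ D ⊥ M | ∅.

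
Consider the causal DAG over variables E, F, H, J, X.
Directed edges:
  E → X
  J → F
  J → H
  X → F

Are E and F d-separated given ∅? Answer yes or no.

No — E and F are d-connected given ∅.

Bayes-Ball from E | ∅ reaches {F,X}.
F ∈ reach(E|∅) ⇒ E ⊥̸ F | ∅.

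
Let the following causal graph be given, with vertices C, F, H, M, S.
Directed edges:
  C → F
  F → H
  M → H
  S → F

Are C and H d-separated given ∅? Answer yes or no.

Bayes-Ball from C | ∅ reaches {F,H}.
H ∈ reach(C|∅) ⇒ C ⊥̸ H | ∅.

No — C and H are d-connected given ∅.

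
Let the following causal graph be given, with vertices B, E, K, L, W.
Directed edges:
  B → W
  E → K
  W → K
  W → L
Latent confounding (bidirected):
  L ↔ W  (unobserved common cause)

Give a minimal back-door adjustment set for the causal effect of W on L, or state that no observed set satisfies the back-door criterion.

W→L: no observed back-door set.

desc(W)\{W}={K,L}; candidates ⊆ {B,E}.
W↔L: latent back-door arc(s) into W.
size 0: {}; under {} W still reaches {B,L} ∋ L.
size 1: {B}, {E}; under {B} W still reaches {L} ∋ L.
size 2: {B,E}; under {B,E} W still reaches {L} ∋ L.
W↔L cannot be blocked by any observed set — no back-door set.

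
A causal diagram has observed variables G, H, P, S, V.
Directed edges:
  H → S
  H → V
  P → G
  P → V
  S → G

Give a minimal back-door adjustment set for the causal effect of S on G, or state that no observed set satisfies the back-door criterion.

desc(S)\{S}={G}; candidates ⊆ {H,P,V}.
∅: S⊥G given ∅ in G with S→· removed — back-door holds.

S→G: minimal back-door set ∅.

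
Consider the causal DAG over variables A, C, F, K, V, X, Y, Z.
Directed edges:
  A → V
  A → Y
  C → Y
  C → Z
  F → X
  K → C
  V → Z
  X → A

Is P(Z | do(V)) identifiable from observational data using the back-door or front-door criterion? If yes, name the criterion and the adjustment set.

P(Z|do(V)): backdoor, adjust for ∅.

desc(V)\{V}={Z}; candidates ⊆ {A,C,F,K,X,Y}.
∅: V⊥Z given ∅ in G with V→· removed — back-door holds.
P(Z|do(V)) = P(Z|V) — no adjustment needed.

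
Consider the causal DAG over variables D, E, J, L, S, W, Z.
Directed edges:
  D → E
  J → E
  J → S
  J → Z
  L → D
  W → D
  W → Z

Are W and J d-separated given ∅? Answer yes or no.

Bayes-Ball from W | ∅ reaches {D,E,Z}.
J ∉ reach(W|∅) ⇒ W ⊥ J | ∅.

Yes — W ⊥ J | ∅.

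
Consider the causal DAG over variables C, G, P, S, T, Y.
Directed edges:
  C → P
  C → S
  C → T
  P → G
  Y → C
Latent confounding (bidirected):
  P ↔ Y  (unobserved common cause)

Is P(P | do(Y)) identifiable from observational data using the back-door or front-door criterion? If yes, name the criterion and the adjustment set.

P(P|do(Y)): frontdoor, adjust for {C}.

desc(Y)\{Y}={C,G,P,S,T}; candidates ⊆ {—}.
Y↔P: latent back-door arc(s) into Y.
size 0: {}; under {} Y still reaches {G,P} ∋ P.
Y↔P cannot be blocked by any observed set — no back-door set.
{C}: (i) intercepts every directed Y→P path; (ii) no back-door Y→{C}; (iii) {Y} blocks every back-door {C}→P. Front-door holds.
P(P|do(Y)) = Σ_{C} P(C|Y) Σ_{Y'} P(P|C,Y')P(Y').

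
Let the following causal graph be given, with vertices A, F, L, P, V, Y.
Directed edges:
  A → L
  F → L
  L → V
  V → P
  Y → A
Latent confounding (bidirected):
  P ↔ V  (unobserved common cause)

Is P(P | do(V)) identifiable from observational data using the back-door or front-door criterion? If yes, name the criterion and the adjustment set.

desc(V)\{V}={P}; candidates ⊆ {A,F,L,Y}.
V↔P: latent back-door arc(s) into V.
size 0: {}; under {} V still reaches {A,F,L,P,Y} ∋ P.
size 1: {A}, {F}, {L} …(+1); under {A} V still reaches {F,L,P} ∋ P.
size 2: {A,F}, {A,L}, {A,Y} …(+3); under {A,F} V still reaches {L,P} ∋ P.
V↔P cannot be blocked by any observed set — no back-door set.
No mediator lies on a directed V→…→P path.
Neither criterion identifies P(P|do(V)) in this graph.

P(P|do(V)): not identifiable (no BD/FD set).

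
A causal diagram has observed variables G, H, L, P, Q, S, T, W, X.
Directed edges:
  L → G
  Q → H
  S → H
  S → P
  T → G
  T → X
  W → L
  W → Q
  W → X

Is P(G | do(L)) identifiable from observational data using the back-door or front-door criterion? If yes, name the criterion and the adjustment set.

desc(L)\{L}={G}; candidates ⊆ {H,P,Q,S,T,W,X}.
∅: L⊥G given ∅ in G with L→· removed — back-door holds.
P(G|do(L)) = P(G|L) — no adjustment needed.

P(G|do(L)): backdoor, adjust for ∅.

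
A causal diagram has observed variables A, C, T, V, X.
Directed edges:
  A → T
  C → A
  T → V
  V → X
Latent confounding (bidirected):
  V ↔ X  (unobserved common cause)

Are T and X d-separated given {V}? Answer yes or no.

Bayes-Ball from T | {V} reaches {A,C,X}.
X ∈ reach(T|{V}) ⇒ T ⊥̸ X | {V}.

No — T and X are d-connected given {V}.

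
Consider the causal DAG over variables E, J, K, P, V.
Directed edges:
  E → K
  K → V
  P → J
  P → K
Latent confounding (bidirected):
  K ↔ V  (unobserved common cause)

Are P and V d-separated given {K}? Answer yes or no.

No — P and V are d-connected given {K}.

Bayes-Ball from P | {K} reaches {E,J,V}.
V ∈ reach(P|{K}) ⇒ P ⊥̸ V | {K}.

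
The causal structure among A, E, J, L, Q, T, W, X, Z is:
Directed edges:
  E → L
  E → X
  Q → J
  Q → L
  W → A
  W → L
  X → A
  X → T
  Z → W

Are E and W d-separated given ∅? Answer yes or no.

Bayes-Ball from E | ∅ reaches {A,L,T,X}.
W ∉ reach(E|∅) ⇒ E ⊥ W | ∅.

Yes — E ⊥ W | ∅.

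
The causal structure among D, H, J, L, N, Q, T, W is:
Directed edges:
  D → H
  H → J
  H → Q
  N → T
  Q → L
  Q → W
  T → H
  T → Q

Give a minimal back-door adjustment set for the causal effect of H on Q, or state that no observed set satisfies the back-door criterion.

desc(H)\{H}={J,L,Q,W}; candidates ⊆ {D,N,T}.
size 0: {}; under {} H still reaches {D,L,N,Q,T,W} ∋ Q.
{T}: H⊥Q given {T} in G with H→· removed — back-door holds.

H→Q: minimal back-door set {T}.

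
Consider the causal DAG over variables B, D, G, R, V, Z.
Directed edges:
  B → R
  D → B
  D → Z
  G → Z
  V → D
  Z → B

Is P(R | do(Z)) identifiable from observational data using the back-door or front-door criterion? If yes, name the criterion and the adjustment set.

P(R|do(Z)): backdoor, adjust for {D}.

desc(Z)\{Z}={B,R}; candidates ⊆ {D,G,V}.
size 0: {}; under {} Z still reaches {B,D,G,R,V} ∋ R.
{D}: Z⊥R given {D} in G with Z→· removed — back-door holds.
P(R|do(Z)) = Σ_{D} P(R|Z,D)·P(D).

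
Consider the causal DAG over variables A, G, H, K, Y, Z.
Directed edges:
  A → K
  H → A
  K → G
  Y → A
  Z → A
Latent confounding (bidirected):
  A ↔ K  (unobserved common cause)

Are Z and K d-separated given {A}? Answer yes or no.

No — Z and K are d-connected given {A}.

Bayes-Ball from Z | {A} reaches {G,H,K,Y}.
K ∈ reach(Z|{A}) ⇒ Z ⊥̸ K | {A}.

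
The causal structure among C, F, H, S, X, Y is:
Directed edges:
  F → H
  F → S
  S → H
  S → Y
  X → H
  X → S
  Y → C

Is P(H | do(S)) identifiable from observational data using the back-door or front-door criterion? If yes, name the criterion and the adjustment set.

desc(S)\{S}={C,H,Y}; candidates ⊆ {F,X}.
size 0: {}; under {} S still reaches {F,H,X} ∋ H.
size 1: {F}, {X}; under {F} S still reaches {H,X} ∋ H.
{F,X}: S⊥H given {F,X} in G with S→· removed — back-door holds.
P(H|do(S)) = Σ_{F,X} P(H|S,F,X)·P(F,X).

P(H|do(S)): backdoor, adjust for {F, X}.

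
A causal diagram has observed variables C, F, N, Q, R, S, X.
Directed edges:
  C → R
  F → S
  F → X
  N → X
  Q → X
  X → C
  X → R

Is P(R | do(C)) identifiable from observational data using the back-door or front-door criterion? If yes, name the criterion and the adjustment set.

desc(C)\{C}={R}; candidates ⊆ {F,N,Q,S,X}.
size 0: {}; under {} C still reaches {F,N,Q,R,S,X} ∋ R.
{X}: C⊥R given {X} in G with C→· removed — back-door holds.
P(R|do(C)) = Σ_{X} P(R|C,X)·P(X).

P(R|do(C)): backdoor, adjust for {X}.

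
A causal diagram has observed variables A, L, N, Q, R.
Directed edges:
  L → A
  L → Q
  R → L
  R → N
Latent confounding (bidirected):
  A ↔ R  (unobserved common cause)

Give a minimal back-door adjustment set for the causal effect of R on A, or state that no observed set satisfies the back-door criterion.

R→A: no observed back-door set.

desc(R)\{R}={A,L,N,Q}; candidates ⊆ {—}.
R↔A: latent back-door arc(s) into R.
size 0: {}; under {} R still reaches {A} ∋ A.
R↔A cannot be blocked by any observed set — no back-door set.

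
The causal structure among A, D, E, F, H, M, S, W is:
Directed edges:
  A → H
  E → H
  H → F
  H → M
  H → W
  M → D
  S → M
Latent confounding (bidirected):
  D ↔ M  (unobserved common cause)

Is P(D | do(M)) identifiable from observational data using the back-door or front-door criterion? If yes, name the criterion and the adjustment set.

desc(M)\{M}={D}; candidates ⊆ {A,E,F,H,S,W}.
M↔D: latent back-door arc(s) into M.
size 0: {}; under {} M still reaches {A,D,E,F,H,S,W} ∋ D.
size 1: {A}, {E}, {F} …(+3); under {A} M still reaches {D,E,F,H,S,W} ∋ D.
size 2: {A,E}, {A,F}, {A,H} …(+12); under {A,E} M still reaches {D,F,H,S,W} ∋ D.
M↔D cannot be blocked by any observed set — no back-door set.
No mediator lies on a directed M→…→D path.
Neither criterion identifies P(D|do(M)) in this graph.

P(D|do(M)): not identifiable (no BD/FD set).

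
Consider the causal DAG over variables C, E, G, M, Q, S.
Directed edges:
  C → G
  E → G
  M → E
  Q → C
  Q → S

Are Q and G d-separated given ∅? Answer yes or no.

Bayes-Ball from Q | ∅ reaches {C,G,S}.
G ∈ reach(Q|∅) ⇒ Q ⊥̸ G | ∅.

No — Q and G are d-connected given ∅.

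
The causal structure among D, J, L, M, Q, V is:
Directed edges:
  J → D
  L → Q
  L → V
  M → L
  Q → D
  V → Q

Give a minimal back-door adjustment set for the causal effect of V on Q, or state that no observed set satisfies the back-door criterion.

V→Q: minimal back-door set {L}.

desc(V)\{V}={D,Q}; candidates ⊆ {J,L,M}.
size 0: {}; under {} V still reaches {D,L,M,Q} ∋ Q.
{L}: V⊥Q given {L} in G with V→· removed — back-door holds.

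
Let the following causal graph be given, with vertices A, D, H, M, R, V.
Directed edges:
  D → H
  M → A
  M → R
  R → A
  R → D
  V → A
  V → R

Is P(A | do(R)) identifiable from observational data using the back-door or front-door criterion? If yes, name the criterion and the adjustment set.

P(A|do(R)): backdoor, adjust for {M, V}.

desc(R)\{R}={A,D,H}; candidates ⊆ {M,V}.
size 0: {}; under {} R still reaches {A,M,V} ∋ A.
size 1: {M}, {V}; under {M} R still reaches {A,V} ∋ A.
{M,V}: R⊥A given {M,V} in G with R→· removed — back-door holds.
P(A|do(R)) = Σ_{M,V} P(A|R,M,V)·P(M,V).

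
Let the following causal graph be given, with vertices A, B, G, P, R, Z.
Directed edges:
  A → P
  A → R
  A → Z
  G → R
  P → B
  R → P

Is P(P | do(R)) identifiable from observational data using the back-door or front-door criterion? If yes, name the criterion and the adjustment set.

P(P|do(R)): backdoor, adjust for {A}.

desc(R)\{R}={B,P}; candidates ⊆ {A,G,Z}.
size 0: {}; under {} R still reaches {A,B,G,P,Z} ∋ P.
{A}: R⊥P given {A} in G with R→· removed — back-door holds.
P(P|do(R)) = Σ_{A} P(P|R,A)·P(A).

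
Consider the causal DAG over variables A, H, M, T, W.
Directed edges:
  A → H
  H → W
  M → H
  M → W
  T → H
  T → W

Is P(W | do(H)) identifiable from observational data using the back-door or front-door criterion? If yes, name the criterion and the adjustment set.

P(W|do(H)): backdoor, adjust for {M, T}.

desc(H)\{H}={W}; candidates ⊆ {A,M,T}.
size 0: {}; under {} H still reaches {A,M,T,W} ∋ W.
size 1: {A}, {M}, {T}; under {A} H still reaches {M,T,W} ∋ W.
{M,T}: H⊥W given {M,T} in G with H→· removed — back-door holds.
P(W|do(H)) = Σ_{M,T} P(W|H,M,T)·P(M,T).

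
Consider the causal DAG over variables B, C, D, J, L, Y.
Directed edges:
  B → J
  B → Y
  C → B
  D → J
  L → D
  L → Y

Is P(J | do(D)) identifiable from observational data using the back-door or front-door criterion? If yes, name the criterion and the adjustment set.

desc(D)\{D}={J}; candidates ⊆ {B,C,L,Y}.
∅: D⊥J given ∅ in G with D→· removed — back-door holds.
P(J|do(D)) = P(J|D) — no adjustment needed.

P(J|do(D)): backdoor, adjust for ∅.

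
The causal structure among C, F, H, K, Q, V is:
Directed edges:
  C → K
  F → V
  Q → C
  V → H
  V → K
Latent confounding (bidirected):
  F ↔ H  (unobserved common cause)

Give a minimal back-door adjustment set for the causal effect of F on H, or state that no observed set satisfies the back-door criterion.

F→H: no observed back-door set.

desc(F)\{F}={H,K,V}; candidates ⊆ {C,Q}.
F↔H: latent back-door arc(s) into F.
size 0: {}; under {} F still reaches {H} ∋ H.
size 1: {C}, {Q}; under {C} F still reaches {H} ∋ H.
size 2: {C,Q}; under {C,Q} F still reaches {H} ∋ H.
F↔H cannot be blocked by any observed set — no back-door set.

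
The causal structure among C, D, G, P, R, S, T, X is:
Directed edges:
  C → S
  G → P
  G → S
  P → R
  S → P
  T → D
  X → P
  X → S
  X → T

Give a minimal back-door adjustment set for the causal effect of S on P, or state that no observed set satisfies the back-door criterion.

S→P: minimal back-door set {G, X}.

desc(S)\{S}={P,R}; candidates ⊆ {C,D,G,T,X}.
size 0: {}; under {} S still reaches {C,D,G,P,R,T,X} ∋ P.
size 1: {C}, {D}, {G} …(+2); under {C} S still reaches {D,G,P,R,T,X} ∋ P.
{G,X}: S⊥P given {G,X} in G with S→· removed — back-door holds.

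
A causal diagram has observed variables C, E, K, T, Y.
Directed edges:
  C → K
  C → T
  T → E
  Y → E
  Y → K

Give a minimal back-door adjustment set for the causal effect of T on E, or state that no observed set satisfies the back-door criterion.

desc(T)\{T}={E}; candidates ⊆ {C,K,Y}.
∅: T⊥E given ∅ in G with T→· removed — back-door holds.

T→E: minimal back-door set ∅.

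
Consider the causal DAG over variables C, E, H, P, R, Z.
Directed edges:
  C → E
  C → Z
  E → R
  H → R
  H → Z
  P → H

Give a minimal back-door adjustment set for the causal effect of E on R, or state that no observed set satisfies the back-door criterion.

desc(E)\{E}={R}; candidates ⊆ {C,H,P,Z}.
∅: E⊥R given ∅ in G with E→· removed — back-door holds.

E→R: minimal back-door set ∅.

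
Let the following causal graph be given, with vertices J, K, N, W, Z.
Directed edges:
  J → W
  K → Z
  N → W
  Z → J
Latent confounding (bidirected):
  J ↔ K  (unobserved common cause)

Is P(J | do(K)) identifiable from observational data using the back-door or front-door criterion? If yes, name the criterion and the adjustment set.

P(J|do(K)): frontdoor, adjust for {Z}.

desc(K)\{K}={J,W,Z}; candidates ⊆ {N}.
K↔J: latent back-door arc(s) into K.
size 0: {}; under {} K still reaches {J,W} ∋ J.
size 1: {N}; under {N} K still reaches {J,W} ∋ J.
K↔J cannot be blocked by any observed set — no back-door set.
{Z}: (i) intercepts every directed K→J path; (ii) no back-door K→{Z}; (iii) {K} blocks every back-door {Z}→J. Front-door holds.
P(J|do(K)) = Σ_{Z} P(Z|K) Σ_{K'} P(J|Z,K')P(K').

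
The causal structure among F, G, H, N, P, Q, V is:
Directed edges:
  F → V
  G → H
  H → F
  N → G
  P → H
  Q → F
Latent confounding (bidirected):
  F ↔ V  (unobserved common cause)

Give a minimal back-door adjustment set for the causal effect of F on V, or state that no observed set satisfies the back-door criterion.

desc(F)\{F}={V}; candidates ⊆ {G,H,N,P,Q}.
F↔V: latent back-door arc(s) into F.
size 0: {}; under {} F still reaches {G,H,N,P,Q,V} ∋ V.
size 1: {G}, {H}, {N} …(+2); under {G} F still reaches {H,P,Q,V} ∋ V.
size 2: {G,H}, {G,N}, {G,P} …(+7); under {G,H} F still reaches {Q,V} ∋ V.
F↔V cannot be blocked by any observed set — no back-door set.

F→V: no observed back-door set.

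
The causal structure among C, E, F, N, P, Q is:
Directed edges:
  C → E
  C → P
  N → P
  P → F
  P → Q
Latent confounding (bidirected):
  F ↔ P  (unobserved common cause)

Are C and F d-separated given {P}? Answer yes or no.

Bayes-Ball from C | {P} reaches {E,F,N}.
F ∈ reach(C|{P}) ⇒ C ⊥̸ F | {P}.

No — C and F are d-connected given {P}.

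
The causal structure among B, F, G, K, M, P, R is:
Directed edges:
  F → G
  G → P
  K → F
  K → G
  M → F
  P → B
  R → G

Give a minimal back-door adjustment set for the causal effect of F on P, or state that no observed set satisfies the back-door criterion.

F→P: minimal back-door set {K}.

desc(F)\{F}={B,G,P}; candidates ⊆ {K,M,R}.
size 0: {}; under {} F still reaches {B,G,K,M,P} ∋ P.
{K}: F⊥P given {K} in G with F→· removed — back-door holds.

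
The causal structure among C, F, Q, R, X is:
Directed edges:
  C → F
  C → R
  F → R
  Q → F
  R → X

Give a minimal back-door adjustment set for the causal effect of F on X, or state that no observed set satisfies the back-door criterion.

desc(F)\{F}={R,X}; candidates ⊆ {C,Q}.
size 0: {}; under {} F still reaches {C,Q,R,X} ∋ X.
{C}: F⊥X given {C} in G with F→· removed — back-door holds.

F→X: minimal back-door set {C}.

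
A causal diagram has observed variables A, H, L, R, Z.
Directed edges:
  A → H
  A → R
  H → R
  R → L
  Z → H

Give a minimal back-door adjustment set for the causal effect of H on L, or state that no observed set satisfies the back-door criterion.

desc(H)\{H}={L,R}; candidates ⊆ {A,Z}.
size 0: {}; under {} H still reaches {A,L,R,Z} ∋ L.
{A}: H⊥L given {A} in G with H→· removed — back-door holds.

H→L: minimal back-door set {A}.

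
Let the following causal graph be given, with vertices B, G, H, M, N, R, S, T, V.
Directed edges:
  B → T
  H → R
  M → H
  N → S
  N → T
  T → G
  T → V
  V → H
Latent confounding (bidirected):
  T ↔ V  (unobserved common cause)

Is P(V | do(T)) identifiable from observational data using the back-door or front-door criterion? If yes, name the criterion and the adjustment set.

P(V|do(T)): not identifiable (no BD/FD set).

desc(T)\{T}={G,H,R,V}; candidates ⊆ {B,M,N,S}.
T↔V: latent back-door arc(s) into T.
size 0: {}; under {} T still reaches {B,H,N,R,S,V} ∋ V.
size 1: {B}, {M}, {N} …(+1); under {B} T still reaches {H,N,R,S,V} ∋ V.
size 2: {B,M}, {B,N}, {B,S} …(+3); under {B,M} T still reaches {H,N,R,S,V} ∋ V.
T↔V cannot be blocked by any observed set — no back-door set.
No mediator lies on a directed T→…→V path.
Neither criterion identifies P(V|do(T)) in this graph.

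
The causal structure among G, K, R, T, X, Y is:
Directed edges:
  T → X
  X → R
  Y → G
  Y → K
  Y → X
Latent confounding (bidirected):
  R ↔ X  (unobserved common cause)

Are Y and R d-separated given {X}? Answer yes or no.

No — Y and R are d-connected given {X}.

Bayes-Ball from Y | {X} reaches {G,K,R,T}.
R ∈ reach(Y|{X}) ⇒ Y ⊥̸ R | {X}.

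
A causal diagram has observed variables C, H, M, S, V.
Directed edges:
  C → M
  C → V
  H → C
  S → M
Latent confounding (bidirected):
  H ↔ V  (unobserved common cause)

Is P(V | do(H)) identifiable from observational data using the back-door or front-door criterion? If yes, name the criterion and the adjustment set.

desc(H)\{H}={C,M,V}; candidates ⊆ {S}.
H↔V: latent back-door arc(s) into H.
size 0: {}; under {} H still reaches {V} ∋ V.
size 1: {S}; under {S} H still reaches {V} ∋ V.
H↔V cannot be blocked by any observed set — no back-door set.
{C}: (i) intercepts every directed H→V path; (ii) no back-door H→{C}; (iii) {H} blocks every back-door {C}→V. Front-door holds.
P(V|do(H)) = Σ_{C} P(C|H) Σ_{H'} P(V|C,H')P(H').

P(V|do(H)): frontdoor, adjust for {C}.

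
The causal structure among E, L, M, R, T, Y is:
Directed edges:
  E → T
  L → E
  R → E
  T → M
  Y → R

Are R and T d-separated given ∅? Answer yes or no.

No — R and T are d-connected given ∅.

Bayes-Ball from R | ∅ reaches {E,M,T,Y}.
T ∈ reach(R|∅) ⇒ R ⊥̸ T | ∅.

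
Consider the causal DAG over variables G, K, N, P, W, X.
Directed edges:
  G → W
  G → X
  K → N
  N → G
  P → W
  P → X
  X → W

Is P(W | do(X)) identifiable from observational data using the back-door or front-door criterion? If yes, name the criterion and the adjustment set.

P(W|do(X)): backdoor, adjust for {G, P}.

desc(X)\{X}={W}; candidates ⊆ {G,K,N,P}.
size 0: {}; under {} X still reaches {G,K,N,P,W} ∋ W.
size 1: {G}, {K}, {N} …(+1); under {G} X still reaches {P,W} ∋ W.
{G,P}: X⊥W given {G,P} in G with X→· removed — back-door holds.
P(W|do(X)) = Σ_{G,P} P(W|X,G,P)·P(G,P).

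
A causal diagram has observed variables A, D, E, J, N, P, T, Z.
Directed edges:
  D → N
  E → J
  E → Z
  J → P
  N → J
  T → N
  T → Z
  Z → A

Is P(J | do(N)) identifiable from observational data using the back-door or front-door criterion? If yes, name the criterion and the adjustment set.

P(J|do(N)): backdoor, adjust for ∅.

desc(N)\{N}={J,P}; candidates ⊆ {A,D,E,T,Z}.
∅: N⊥J given ∅ in G with N→· removed — back-door holds.
P(J|do(N)) = P(J|N) — no adjustment needed.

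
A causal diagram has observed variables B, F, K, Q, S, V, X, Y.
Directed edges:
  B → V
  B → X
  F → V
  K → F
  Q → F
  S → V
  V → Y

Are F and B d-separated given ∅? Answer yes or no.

Bayes-Ball from F | ∅ reaches {K,Q,V,Y}.
B ∉ reach(F|∅) ⇒ F ⊥ B | ∅.

Yes — F ⊥ B | ∅.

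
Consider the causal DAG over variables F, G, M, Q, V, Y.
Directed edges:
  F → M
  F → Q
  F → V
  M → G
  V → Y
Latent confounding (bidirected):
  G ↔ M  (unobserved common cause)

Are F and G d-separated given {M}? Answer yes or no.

Bayes-Ball from F | {M} reaches {G,Q,V,Y}.
G ∈ reach(F|{M}) ⇒ F ⊥̸ G | {M}.

No — F and G are d-connected given {M}.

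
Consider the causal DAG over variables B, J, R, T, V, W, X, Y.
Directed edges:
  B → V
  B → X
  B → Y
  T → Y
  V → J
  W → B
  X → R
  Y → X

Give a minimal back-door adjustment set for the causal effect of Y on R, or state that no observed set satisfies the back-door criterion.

desc(Y)\{Y}={R,X}; candidates ⊆ {B,J,T,V,W}.
size 0: {}; under {} Y still reaches {B,J,R,T,V,W,X} ∋ R.
{B}: Y⊥R given {B} in G with Y→· removed — back-door holds.

Y→R: minimal back-door set {B}.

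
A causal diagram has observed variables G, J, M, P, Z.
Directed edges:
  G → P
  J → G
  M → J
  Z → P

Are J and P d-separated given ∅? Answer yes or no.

No — J and P are d-connected given ∅.

Bayes-Ball from J | ∅ reaches {G,M,P}.
P ∈ reach(J|∅) ⇒ J ⊥̸ P | ∅.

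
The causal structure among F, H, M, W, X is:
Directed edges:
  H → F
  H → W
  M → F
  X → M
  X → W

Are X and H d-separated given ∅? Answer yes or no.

Yes — X ⊥ H | ∅.

Bayes-Ball from X | ∅ reaches {F,M,W}.
H ∉ reach(X|∅) ⇒ X ⊥ H | ∅.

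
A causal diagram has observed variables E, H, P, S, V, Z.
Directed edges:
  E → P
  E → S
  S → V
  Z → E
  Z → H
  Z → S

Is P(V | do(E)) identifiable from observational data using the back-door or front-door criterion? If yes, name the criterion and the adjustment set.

P(V|do(E)): backdoor, adjust for {Z}.

desc(E)\{E}={P,S,V}; candidates ⊆ {H,Z}.
size 0: {}; under {} E still reaches {H,S,V,Z} ∋ V.
{Z}: E⊥V given {Z} in G with E→· removed — back-door holds.
P(V|do(E)) = Σ_{Z} P(V|E,Z)·P(Z).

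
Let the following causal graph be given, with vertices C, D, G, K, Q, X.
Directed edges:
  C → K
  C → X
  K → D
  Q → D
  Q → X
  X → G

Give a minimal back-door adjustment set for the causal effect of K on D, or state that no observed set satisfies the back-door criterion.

desc(K)\{K}={D}; candidates ⊆ {C,G,Q,X}.
∅: K⊥D given ∅ in G with K→· removed — back-door holds.

K→D: minimal back-door set ∅.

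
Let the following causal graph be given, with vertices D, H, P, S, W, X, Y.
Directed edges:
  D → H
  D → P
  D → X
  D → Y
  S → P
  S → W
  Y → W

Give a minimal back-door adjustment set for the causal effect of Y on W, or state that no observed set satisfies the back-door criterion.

desc(Y)\{Y}={W}; candidates ⊆ {D,H,P,S,X}.
∅: Y⊥W given ∅ in G with Y→· removed — back-door holds.

Y→W: minimal back-door set ∅.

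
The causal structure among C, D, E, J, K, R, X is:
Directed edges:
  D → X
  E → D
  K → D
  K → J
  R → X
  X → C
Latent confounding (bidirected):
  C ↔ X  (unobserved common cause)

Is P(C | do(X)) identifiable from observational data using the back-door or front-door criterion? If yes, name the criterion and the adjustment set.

P(C|do(X)): not identifiable (no BD/FD set).

desc(X)\{X}={C}; candidates ⊆ {D,E,J,K,R}.
X↔C: latent back-door arc(s) into X.
size 0: {}; under {} X still reaches {C,D,E,J,K,R} ∋ C.
size 1: {D}, {E}, {J} …(+2); under {D} X still reaches {C,R} ∋ C.
size 2: {D,E}, {D,J}, {D,K} …(+7); under {D,E} X still reaches {C,R} ∋ C.
X↔C cannot be blocked by any observed set — no back-door set.
No mediator lies on a directed X→…→C path.
Neither criterion identifies P(C|do(X)) in this graph.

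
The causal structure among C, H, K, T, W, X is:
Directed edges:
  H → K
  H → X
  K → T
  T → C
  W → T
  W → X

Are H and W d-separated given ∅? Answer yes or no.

Yes — H ⊥ W | ∅.

Bayes-Ball from H | ∅ reaches {C,K,T,X}.
W ∉ reach(H|∅) ⇒ H ⊥ W | ∅.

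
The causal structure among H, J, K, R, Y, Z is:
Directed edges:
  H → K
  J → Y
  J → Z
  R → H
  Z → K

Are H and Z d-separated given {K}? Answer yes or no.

Bayes-Ball from H | {K} reaches {J,R,Y,Z}.
Z ∈ reach(H|{K}) ⇒ H ⊥̸ Z | {K}.

No — H and Z are d-connected given {K}.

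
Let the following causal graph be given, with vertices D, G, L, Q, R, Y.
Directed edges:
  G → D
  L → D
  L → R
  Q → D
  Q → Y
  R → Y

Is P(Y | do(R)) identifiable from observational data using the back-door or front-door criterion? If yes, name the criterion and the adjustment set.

desc(R)\{R}={Y}; candidates ⊆ {D,G,L,Q}.
∅: R⊥Y given ∅ in G with R→· removed — back-door holds.
P(Y|do(R)) = P(Y|R) — no adjustment needed.

P(Y|do(R)): backdoor, adjust for ∅.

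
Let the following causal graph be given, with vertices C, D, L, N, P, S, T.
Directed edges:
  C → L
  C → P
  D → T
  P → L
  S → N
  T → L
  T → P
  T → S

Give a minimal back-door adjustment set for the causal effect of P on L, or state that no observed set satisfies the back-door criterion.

P→L: minimal back-door set {C, T}.

desc(P)\{P}={L}; candidates ⊆ {C,D,N,S,T}.
size 0: {}; under {} P still reaches {C,D,L,N,S,T} ∋ L.
size 1: {C}, {D}, {N} …(+2); under {C} P still reaches {D,L,N,S,T} ∋ L.
{C,T}: P⊥L given {C,T} in G with P→· removed — back-door holds.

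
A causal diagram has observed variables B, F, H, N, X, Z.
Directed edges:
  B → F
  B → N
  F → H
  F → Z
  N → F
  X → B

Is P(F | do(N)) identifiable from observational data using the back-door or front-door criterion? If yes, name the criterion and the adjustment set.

P(F|do(N)): backdoor, adjust for {B}.

desc(N)\{N}={F,H,Z}; candidates ⊆ {B,X}.
size 0: {}; under {} N still reaches {B,F,H,X,Z} ∋ F.
{B}: N⊥F given {B} in G with N→· removed — back-door holds.
P(F|do(N)) = Σ_{B} P(F|N,B)·P(B).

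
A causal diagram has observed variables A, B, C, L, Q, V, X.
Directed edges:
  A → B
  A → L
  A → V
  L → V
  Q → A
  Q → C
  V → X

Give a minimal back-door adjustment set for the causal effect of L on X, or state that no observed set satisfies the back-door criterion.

L→X: minimal back-door set {A}.

desc(L)\{L}={V,X}; candidates ⊆ {A,B,C,Q}.
size 0: {}; under {} L still reaches {A,B,C,Q,V,X} ∋ X.
{A}: L⊥X given {A} in G with L→· removed — back-door holds.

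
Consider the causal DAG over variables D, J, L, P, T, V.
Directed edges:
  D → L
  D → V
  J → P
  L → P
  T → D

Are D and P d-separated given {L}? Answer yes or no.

Bayes-Ball from D | {L} reaches {T,V}.
P ∉ reach(D|{L}) ⇒ D ⊥ P | {L}.

Yes — D ⊥ P | {L}.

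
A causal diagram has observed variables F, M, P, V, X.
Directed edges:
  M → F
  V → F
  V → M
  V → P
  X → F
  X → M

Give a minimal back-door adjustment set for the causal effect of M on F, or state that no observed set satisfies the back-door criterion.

M→F: minimal back-door set {V, X}.

desc(M)\{M}={F}; candidates ⊆ {P,V,X}.
size 0: {}; under {} M still reaches {F,P,V,X} ∋ F.
size 1: {P}, {V}, {X}; under {P} M still reaches {F,V,X} ∋ F.
{V,X}: M⊥F given {V,X} in G with M→· removed — back-door holds.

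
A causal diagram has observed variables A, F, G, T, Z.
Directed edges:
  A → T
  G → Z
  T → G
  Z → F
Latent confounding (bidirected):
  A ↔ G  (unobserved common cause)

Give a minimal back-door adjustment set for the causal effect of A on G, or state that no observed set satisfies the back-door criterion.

desc(A)\{A}={F,G,T,Z}; candidates ⊆ {—}.
A↔G: latent back-door arc(s) into A.
size 0: {}; under {} A still reaches {F,G,Z} ∋ G.
A↔G cannot be blocked by any observed set — no back-door set.

A→G: no observed back-door set.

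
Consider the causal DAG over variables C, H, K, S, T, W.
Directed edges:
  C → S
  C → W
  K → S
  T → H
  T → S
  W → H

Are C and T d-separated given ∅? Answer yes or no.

Bayes-Ball from C | ∅ reaches {H,S,W}.
T ∉ reach(C|∅) ⇒ C ⊥ T | ∅.

Yes — C ⊥ T | ∅.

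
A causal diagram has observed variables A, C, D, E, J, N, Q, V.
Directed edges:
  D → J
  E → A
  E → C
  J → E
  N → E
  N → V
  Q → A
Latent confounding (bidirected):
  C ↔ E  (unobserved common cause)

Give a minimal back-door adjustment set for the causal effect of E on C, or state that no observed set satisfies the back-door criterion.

desc(E)\{E}={A,C}; candidates ⊆ {D,J,N,Q,V}.
E↔C: latent back-door arc(s) into E.
size 0: {}; under {} E still reaches {C,D,J,N,V} ∋ C.
size 1: {D}, {J}, {N} …(+2); under {D} E still reaches {C,J,N,V} ∋ C.
size 2: {D,J}, {D,N}, {D,Q} …(+7); under {D,J} E still reaches {C,N,V} ∋ C.
E↔C cannot be blocked by any observed set — no back-door set.

E→C: no observed back-door set.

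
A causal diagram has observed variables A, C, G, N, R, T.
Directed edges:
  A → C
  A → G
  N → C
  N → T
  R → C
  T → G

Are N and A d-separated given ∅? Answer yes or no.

Yes — N ⊥ A | ∅.

Bayes-Ball from N | ∅ reaches {C,G,T}.
A ∉ reach(N|∅) ⇒ N ⊥ A | ∅.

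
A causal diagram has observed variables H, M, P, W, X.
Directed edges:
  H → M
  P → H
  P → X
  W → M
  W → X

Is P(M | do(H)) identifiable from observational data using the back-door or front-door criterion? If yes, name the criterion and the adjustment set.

P(M|do(H)): backdoor, adjust for ∅.

desc(H)\{H}={M}; candidates ⊆ {P,W,X}.
∅: H⊥M given ∅ in G with H→· removed — back-door holds.
P(M|do(H)) = P(M|H) — no adjustment needed.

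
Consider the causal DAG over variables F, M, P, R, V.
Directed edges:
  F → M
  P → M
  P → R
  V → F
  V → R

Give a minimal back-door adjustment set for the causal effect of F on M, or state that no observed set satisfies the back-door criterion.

desc(F)\{F}={M}; candidates ⊆ {P,R,V}.
∅: F⊥M given ∅ in G with F→· removed — back-door holds.

F→M: minimal back-door set ∅.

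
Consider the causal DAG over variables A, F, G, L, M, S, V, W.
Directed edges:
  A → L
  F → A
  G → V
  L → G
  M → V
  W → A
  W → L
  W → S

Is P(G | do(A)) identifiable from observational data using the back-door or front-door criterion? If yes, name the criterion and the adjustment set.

P(G|do(A)): backdoor, adjust for {W}.

desc(A)\{A}={G,L,V}; candidates ⊆ {F,M,S,W}.
size 0: {}; under {} A still reaches {F,G,L,S,V,W} ∋ G.
{W}: A⊥G given {W} in G with A→· removed — back-door holds.
P(G|do(A)) = Σ_{W} P(G|A,W)·P(W).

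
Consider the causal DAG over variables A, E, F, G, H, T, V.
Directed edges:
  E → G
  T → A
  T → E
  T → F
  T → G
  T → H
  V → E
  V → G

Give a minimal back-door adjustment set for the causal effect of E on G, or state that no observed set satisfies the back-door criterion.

E→G: minimal back-door set {T, V}.

desc(E)\{E}={G}; candidates ⊆ {A,F,H,T,V}.
size 0: {}; under {} E still reaches {A,F,G,H,T,V} ∋ G.
size 1: {A}, {F}, {H} …(+2); under {A} E still reaches {F,G,H,T,V} ∋ G.
{T,V}: E⊥G given {T,V} in G with E→· removed — back-door holds.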